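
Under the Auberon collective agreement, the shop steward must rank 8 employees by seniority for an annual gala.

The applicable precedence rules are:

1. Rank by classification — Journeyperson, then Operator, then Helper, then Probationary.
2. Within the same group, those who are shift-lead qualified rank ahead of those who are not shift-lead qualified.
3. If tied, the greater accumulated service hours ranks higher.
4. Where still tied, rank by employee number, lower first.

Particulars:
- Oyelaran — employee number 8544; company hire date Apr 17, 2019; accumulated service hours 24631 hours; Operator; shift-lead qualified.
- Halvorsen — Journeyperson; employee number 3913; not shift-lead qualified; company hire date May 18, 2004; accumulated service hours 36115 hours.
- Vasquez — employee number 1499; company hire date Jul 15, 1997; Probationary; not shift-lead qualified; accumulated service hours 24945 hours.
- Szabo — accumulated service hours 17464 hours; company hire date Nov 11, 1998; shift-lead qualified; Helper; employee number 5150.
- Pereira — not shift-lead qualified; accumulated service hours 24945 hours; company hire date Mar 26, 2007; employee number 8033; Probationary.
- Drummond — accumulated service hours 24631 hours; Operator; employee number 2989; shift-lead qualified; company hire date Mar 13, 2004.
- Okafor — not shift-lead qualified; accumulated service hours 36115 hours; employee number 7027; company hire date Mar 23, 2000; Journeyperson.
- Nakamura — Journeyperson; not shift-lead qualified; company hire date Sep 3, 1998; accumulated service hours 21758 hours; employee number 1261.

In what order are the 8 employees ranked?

Halvorsen, Okafor, Nakamura, Drummond, Oyelaran, Szabo, Vasquez, Pereira

By classification: Halvorsen, Okafor and Nakamura (Journeyperson); then Drummond and Oyelaran (Operator); then Szabo (Helper); then Vasquez and Pereira (Probationary).
Halvorsen, Okafor and Nakamura are each not shift-lead qualified, so the next rule applies.
Among Halvorsen, Okafor and Nakamura, by accumulated service hours (higher first): Halvorsen and Okafor (36115 hours) before Nakamura (21758 hours).
Among Halvorsen and Okafor, by employee number (lower first): Halvorsen (3913) before Okafor (7027).
Drummond and Oyelaran are each shift-lead qualified, so the next rule applies.
Drummond and Oyelaran both have accumulated service hours 24631 hours, so the next rule applies.
Among Drummond and Oyelaran, by employee number (lower first): Drummond (2989) before Oyelaran (8544).
Vasquez and Pereira are each not shift-lead qualified, so the next rule applies.
Vasquez and Pereira both have accumulated service hours 24945 hours, so the next rule applies.
Among Vasquez and Pereira, by employee number (lower first): Vasquez (1499) before Pereira (8033).
Full order: Halvorsen, Okafor, Nakamura, Drummond, Oyelaran, Szabo, Vasquez, Pereira.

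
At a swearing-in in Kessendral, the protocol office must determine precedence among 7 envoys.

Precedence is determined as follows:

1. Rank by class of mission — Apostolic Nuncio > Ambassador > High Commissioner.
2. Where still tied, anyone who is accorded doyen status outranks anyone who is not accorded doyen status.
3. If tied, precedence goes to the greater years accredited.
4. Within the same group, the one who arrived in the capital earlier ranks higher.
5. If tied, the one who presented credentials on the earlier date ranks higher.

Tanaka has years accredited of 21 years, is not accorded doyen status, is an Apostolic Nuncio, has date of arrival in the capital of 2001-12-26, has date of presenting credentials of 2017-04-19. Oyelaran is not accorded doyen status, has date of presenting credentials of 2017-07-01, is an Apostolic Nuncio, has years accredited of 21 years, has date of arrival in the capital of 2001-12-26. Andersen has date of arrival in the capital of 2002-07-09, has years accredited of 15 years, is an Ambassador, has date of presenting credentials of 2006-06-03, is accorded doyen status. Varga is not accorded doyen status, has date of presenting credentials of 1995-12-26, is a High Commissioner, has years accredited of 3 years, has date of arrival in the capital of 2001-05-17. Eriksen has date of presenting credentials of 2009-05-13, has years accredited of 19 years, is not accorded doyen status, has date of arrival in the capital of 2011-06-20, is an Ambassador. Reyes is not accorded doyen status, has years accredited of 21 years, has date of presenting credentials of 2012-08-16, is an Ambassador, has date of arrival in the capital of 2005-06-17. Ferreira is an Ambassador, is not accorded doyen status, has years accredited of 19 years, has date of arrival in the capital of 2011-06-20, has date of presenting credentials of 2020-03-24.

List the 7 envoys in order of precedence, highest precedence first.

Tanaka, Oyelaran, Andersen, Reyes, Eriksen, Ferreira, Varga

By class of mission: Tanaka and Oyelaran (Apostolic Nuncio); then Andersen, Reyes, Eriksen and Ferreira (Ambassador); then Varga (High Commissioner).
Tanaka and Oyelaran are each not accorded doyen status, so the next rule applies.
Tanaka and Oyelaran both have years accredited 21 years, so the next rule applies.
Tanaka and Oyelaran both have date of arrival in the capital 2001-12-26, so the next rule applies.
Among Tanaka and Oyelaran, by date of presenting credentials (earlier first): Tanaka (2017-04-19) before Oyelaran (2017-07-01).
Among Andersen, Reyes, Eriksen and Ferreira, accorded doyen status before not accorded doyen status: Andersen (accorded doyen status) before Reyes, Eriksen and Ferreira (not accorded doyen status).
Among Reyes, Eriksen and Ferreira, by years accredited (higher first): Reyes (21 years) before Eriksen and Ferreira (19 years).
Eriksen and Ferreira both have date of arrival in the capital 2011-06-20, so the next rule applies.
Among Eriksen and Ferreira, by date of presenting credentials (earlier first): Eriksen (2009-05-13) before Ferreira (2020-03-24).
Full order: Tanaka, Oyelaran, Andersen, Reyes, Eriksen, Ferreira, Varga.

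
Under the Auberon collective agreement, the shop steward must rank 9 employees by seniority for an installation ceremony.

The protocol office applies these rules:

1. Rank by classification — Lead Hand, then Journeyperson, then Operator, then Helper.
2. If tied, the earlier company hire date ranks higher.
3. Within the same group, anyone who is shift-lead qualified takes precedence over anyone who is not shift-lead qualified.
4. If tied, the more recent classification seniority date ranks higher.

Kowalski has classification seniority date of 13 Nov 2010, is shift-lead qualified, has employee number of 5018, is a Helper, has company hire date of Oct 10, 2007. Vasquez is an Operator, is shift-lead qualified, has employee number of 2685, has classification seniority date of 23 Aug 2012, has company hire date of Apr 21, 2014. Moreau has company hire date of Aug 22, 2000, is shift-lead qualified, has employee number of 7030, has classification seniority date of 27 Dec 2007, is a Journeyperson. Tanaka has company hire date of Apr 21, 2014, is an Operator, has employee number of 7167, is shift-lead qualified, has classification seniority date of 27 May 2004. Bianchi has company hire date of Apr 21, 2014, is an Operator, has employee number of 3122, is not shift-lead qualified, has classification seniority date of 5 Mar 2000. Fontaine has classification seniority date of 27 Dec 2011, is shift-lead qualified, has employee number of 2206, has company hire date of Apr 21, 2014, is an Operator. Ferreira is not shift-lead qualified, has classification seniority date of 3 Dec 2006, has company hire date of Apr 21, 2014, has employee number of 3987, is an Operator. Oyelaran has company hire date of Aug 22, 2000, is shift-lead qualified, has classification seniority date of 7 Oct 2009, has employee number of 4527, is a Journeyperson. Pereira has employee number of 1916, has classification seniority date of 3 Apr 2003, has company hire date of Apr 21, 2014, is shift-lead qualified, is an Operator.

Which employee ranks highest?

Oyelaran

By classification: Oyelaran and Moreau (Journeyperson); then Vasquez, Fontaine, Tanaka, Pereira, Ferreira and Bianchi (Operator); then Kowalski (Helper).
Oyelaran and Moreau both have company hire date Aug 22, 2000, so the next rule applies.
Oyelaran and Moreau are each shift-lead qualified, so the next rule applies.
Among Oyelaran and Moreau, by classification seniority date (later first): Oyelaran (7 Oct 2009) before Moreau (27 Dec 2007).
Vasquez, Fontaine, Tanaka, Pereira, Ferreira and Bianchi all have company hire date Apr 21, 2014, so the next rule applies.
Among Vasquez, Fontaine, Tanaka, Pereira, Ferreira and Bianchi, shift-lead qualified before not shift-lead qualified: Vasquez, Fontaine, Tanaka and Pereira (shift-lead qualified) before Ferreira and Bianchi (not shift-lead qualified).
Among Vasquez, Fontaine, Tanaka and Pereira, by classification seniority date (later first): Vasquez (23 Aug 2012) before Fontaine (27 Dec 2011) before Tanaka (27 May 2004) before Pereira (3 Apr 2003).
Among Ferreira and Bianchi, by classification seniority date (later first): Ferreira (3 Dec 2006) before Bianchi (5 Mar 2000).
Order: Oyelaran, Moreau, Vasquez, Fontaine, Tanaka, Pereira, Ferreira, Bianchi, Kowalski.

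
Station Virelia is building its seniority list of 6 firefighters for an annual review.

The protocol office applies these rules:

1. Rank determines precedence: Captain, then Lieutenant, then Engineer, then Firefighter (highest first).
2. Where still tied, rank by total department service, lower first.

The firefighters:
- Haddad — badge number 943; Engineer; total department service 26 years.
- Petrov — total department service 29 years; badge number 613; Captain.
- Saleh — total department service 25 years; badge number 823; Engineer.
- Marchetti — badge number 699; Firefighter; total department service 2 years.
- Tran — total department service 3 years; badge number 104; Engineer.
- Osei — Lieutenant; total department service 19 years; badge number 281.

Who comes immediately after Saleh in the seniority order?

By rank: Petrov (Captain); then Osei (Lieutenant); then Tran, Saleh and Haddad (Engineer); then Marchetti (Firefighter).
Among Tran, Saleh and Haddad, by total department service (lower first): Tran (3 years) before Saleh (25 years) before Haddad (26 years).
Order: Petrov, Osei, Tran, Saleh, Haddad, Marchetti.

Haddad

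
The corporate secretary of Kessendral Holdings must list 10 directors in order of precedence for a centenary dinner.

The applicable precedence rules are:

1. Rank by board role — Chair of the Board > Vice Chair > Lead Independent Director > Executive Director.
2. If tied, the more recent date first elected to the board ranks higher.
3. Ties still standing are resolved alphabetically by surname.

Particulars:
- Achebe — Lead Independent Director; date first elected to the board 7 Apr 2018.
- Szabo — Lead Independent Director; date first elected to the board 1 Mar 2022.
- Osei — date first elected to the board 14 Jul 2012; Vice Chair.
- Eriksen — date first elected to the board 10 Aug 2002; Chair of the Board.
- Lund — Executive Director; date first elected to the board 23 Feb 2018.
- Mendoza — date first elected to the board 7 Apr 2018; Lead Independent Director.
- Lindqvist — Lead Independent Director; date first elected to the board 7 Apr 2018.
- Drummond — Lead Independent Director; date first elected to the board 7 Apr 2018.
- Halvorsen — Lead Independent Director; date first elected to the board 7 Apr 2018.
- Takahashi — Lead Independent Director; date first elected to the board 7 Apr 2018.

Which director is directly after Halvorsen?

By board role: Eriksen (Chair of the Board); then Osei (Vice Chair); then Szabo, Achebe, Drummond, Halvorsen, Lindqvist, Mendoza and Takahashi (Lead Independent Director); then Lund (Executive Director).
Among Szabo, Achebe, Drummond, Halvorsen, Lindqvist, Mendoza and Takahashi, by date first elected to the board (later first): Szabo (1 Mar 2022) before Achebe, Drummond, Halvorsen, Lindqvist, Mendoza and Takahashi (7 Apr 2018).
Among Achebe, Drummond, Halvorsen, Lindqvist, Mendoza and Takahashi, alphabetically by surname: Achebe before Drummond before Halvorsen before Lindqvist before Mendoza before Takahashi.
Order: Eriksen, Osei, Szabo, Achebe, Drummond, Halvorsen, Lindqvist, Mendoza, Takahashi, Lund.

Lindqvist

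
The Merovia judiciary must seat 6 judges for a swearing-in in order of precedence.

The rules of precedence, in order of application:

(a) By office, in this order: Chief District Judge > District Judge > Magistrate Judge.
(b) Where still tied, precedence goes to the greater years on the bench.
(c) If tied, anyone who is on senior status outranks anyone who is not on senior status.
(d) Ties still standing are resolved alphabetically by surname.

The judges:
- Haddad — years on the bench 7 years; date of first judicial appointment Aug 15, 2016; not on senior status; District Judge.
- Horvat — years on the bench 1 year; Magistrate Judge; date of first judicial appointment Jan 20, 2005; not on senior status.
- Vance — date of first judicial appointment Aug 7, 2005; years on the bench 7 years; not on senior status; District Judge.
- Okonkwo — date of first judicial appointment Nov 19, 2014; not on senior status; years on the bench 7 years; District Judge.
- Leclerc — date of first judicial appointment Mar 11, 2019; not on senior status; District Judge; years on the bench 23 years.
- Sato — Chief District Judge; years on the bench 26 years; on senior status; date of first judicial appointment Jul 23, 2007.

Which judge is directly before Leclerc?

Sato

By office: Sato (Chief District Judge); then Leclerc, Haddad, Okonkwo and Vance (District Judge); then Horvat (Magistrate Judge).
Among Leclerc, Haddad, Okonkwo and Vance, by years on the bench (higher first): Leclerc (23 years) before Haddad, Okonkwo and Vance (7 years).
Haddad, Okonkwo and Vance are each not on senior status, so the next rule applies.
Among Haddad, Okonkwo and Vance, alphabetically by surname: Haddad before Okonkwo before Vance.
Order: Sato, Leclerc, Haddad, Okonkwo, Vance, Horvat.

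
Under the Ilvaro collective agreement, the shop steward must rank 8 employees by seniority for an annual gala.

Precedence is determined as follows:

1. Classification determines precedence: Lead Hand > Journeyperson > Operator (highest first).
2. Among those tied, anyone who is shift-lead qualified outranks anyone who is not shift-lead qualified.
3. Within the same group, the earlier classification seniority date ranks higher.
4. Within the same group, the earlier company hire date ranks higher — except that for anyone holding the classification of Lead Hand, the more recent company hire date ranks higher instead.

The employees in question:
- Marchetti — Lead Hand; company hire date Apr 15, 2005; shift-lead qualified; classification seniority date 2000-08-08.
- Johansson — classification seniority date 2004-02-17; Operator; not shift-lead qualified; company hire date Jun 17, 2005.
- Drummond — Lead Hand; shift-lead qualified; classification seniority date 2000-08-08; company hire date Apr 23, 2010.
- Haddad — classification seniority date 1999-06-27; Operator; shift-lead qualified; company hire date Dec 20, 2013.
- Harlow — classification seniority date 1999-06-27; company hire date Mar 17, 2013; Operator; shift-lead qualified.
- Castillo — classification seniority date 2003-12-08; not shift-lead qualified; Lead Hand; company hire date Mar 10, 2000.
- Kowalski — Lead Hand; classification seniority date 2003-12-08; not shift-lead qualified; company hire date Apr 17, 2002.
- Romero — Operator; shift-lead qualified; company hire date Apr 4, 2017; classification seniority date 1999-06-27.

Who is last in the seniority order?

Johansson

By classification: Drummond, Marchetti, Kowalski and Castillo (Lead Hand); then Harlow, Haddad, Romero and Johansson (Operator).
Among Drummond, Marchetti, Kowalski and Castillo, shift-lead qualified before not shift-lead qualified: Drummond and Marchetti (shift-lead qualified) before Kowalski and Castillo (not shift-lead qualified).
Drummond and Marchetti both have classification seniority date 2000-08-08, so the next rule applies.
Among Drummond and Marchetti, by company hire date (later first) (reversed rule for this group): Drummond (Apr 23, 2010) before Marchetti (Apr 15, 2005).
Kowalski and Castillo both have classification seniority date 2003-12-08, so the next rule applies.
Among Kowalski and Castillo, by company hire date (later first) (reversed rule for this group): Kowalski (Apr 17, 2002) before Castillo (Mar 10, 2000).
Among Harlow, Haddad, Romero and Johansson, shift-lead qualified before not shift-lead qualified: Harlow, Haddad and Romero (shift-lead qualified) before Johansson (not shift-lead qualified).
Harlow, Haddad and Romero all have classification seniority date 1999-06-27, so the next rule applies.
Among Harlow, Haddad and Romero, by company hire date (earlier first): Harlow (Mar 17, 2013) before Haddad (Dec 20, 2013) before Romero (Apr 4, 2017).
Order: Drummond, Marchetti, Kowalski, Castillo, Harlow, Haddad, Romero, Johansson.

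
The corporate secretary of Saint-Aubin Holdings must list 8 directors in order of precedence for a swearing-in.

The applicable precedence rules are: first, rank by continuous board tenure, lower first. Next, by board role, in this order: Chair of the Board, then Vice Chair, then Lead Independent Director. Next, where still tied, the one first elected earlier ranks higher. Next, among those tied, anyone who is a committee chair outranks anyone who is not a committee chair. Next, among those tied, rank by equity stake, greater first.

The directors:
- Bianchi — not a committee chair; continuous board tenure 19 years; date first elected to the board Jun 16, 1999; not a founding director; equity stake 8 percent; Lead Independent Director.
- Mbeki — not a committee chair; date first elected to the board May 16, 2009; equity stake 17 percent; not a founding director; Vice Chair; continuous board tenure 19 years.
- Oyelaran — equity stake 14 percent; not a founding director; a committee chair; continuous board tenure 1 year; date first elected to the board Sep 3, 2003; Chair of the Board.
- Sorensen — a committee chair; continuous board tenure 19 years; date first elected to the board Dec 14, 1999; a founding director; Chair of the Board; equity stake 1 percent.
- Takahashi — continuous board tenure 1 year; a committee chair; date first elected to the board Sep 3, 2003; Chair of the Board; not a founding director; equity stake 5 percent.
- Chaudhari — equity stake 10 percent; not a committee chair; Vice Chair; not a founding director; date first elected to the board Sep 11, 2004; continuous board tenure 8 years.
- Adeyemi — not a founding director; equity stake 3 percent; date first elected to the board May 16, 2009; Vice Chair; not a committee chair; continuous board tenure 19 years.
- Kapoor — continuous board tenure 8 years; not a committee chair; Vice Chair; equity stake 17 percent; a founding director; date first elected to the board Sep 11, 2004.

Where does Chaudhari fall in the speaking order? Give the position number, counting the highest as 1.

4

By continuous board tenure (lower first): Oyelaran and Takahashi (both 1 year); then Kapoor and Chaudhari (both 8 years); then Sorensen, Mbeki, Adeyemi and Bianchi (each 19 years).
Oyelaran and Takahashi are each Chair of the Board, so the next rule applies.
Oyelaran and Takahashi both have date first elected to the board Sep 3, 2003, so the next rule applies.
Oyelaran and Takahashi are each a committee chair, so the next rule applies.
Among Oyelaran and Takahashi, by equity stake (higher first): Oyelaran (14 percent) before Takahashi (5 percent).
Kapoor and Chaudhari are each Vice Chair, so the next rule applies.
Kapoor and Chaudhari both have date first elected to the board Sep 11, 2004, so the next rule applies.
Kapoor and Chaudhari are each not a committee chair, so the next rule applies.
Among Kapoor and Chaudhari, by equity stake (higher first): Kapoor (17 percent) before Chaudhari (10 percent).
Among Sorensen, Mbeki, Adeyemi and Bianchi, by board role: Sorensen (Chair of the Board) before Mbeki and Adeyemi (Vice Chair) before Bianchi (Lead Independent Director).
Mbeki and Adeyemi both have date first elected to the board May 16, 2009, so the next rule applies.
Mbeki and Adeyemi are each not a committee chair, so the next rule applies.
Among Mbeki and Adeyemi, by equity stake (higher first): Mbeki (17 percent) before Adeyemi (3 percent).
Order: Oyelaran, Takahashi, Kapoor, Chaudhari, Sorensen, Mbeki, Adeyemi, Bianchi. So position 4.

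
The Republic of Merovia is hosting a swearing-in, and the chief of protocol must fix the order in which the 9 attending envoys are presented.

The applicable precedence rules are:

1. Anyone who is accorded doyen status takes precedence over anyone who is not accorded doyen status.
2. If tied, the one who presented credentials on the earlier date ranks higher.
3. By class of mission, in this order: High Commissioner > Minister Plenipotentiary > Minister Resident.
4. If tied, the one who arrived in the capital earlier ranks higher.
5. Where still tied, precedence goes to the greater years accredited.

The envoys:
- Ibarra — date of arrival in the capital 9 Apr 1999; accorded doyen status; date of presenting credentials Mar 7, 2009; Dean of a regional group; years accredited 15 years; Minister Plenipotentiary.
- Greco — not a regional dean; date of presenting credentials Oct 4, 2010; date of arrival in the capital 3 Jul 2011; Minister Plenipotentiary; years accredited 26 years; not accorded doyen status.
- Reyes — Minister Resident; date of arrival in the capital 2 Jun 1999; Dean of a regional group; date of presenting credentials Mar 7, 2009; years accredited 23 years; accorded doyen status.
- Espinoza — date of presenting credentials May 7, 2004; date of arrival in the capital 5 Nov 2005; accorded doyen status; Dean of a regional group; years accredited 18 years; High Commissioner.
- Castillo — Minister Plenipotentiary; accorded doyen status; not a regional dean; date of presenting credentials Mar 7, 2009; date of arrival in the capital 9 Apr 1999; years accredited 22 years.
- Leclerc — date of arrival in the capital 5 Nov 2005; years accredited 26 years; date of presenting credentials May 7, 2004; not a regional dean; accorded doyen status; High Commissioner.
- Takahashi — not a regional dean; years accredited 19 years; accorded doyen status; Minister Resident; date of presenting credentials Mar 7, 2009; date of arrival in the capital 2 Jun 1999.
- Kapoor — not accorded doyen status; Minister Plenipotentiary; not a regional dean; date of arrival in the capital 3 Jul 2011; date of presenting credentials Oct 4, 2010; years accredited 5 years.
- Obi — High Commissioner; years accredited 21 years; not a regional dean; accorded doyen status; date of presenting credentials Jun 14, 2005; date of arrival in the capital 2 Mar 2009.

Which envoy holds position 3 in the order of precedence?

By the first rule: Leclerc, Espinoza, Obi, Castillo, Ibarra, Reyes and Takahashi (each accorded doyen status); then Greco and Kapoor (both not accorded doyen status).
Among Leclerc, Espinoza, Obi, Castillo, Ibarra, Reyes and Takahashi, by date of presenting credentials (earlier first): Leclerc and Espinoza (May 7, 2004) before Obi (Jun 14, 2005) before Castillo, Ibarra, Reyes and Takahashi (Mar 7, 2009).
Leclerc and Espinoza are each High Commissioner, so the next rule applies.
Leclerc and Espinoza both have date of arrival in the capital 5 Nov 2005, so the next rule applies.
Among Leclerc and Espinoza, by years accredited (higher first): Leclerc (26 years) before Espinoza (18 years).
Among Castillo, Ibarra, Reyes and Takahashi, by class of mission: Castillo and Ibarra (Minister Plenipotentiary) before Reyes and Takahashi (Minister Resident).
Castillo and Ibarra both have date of arrival in the capital 9 Apr 1999, so the next rule applies.
Among Castillo and Ibarra, by years accredited (higher first): Castillo (22 years) before Ibarra (15 years).
Reyes and Takahashi both have date of arrival in the capital 2 Jun 1999, so the next rule applies.
Among Reyes and Takahashi, by years accredited (higher first): Reyes (23 years) before Takahashi (19 years).
Greco and Kapoor both have date of presenting credentials Oct 4, 2010, so the next rule applies.
Greco and Kapoor are each Minister Plenipotentiary, so the next rule applies.
Greco and Kapoor both have date of arrival in the capital 3 Jul 2011, so the next rule applies.
Among Greco and Kapoor, by years accredited (higher first): Greco (26 years) before Kapoor (5 years).
Order: Leclerc, Espinoza, Obi, Castillo, Ibarra, Reyes, Takahashi, Greco, Kapoor.

Obi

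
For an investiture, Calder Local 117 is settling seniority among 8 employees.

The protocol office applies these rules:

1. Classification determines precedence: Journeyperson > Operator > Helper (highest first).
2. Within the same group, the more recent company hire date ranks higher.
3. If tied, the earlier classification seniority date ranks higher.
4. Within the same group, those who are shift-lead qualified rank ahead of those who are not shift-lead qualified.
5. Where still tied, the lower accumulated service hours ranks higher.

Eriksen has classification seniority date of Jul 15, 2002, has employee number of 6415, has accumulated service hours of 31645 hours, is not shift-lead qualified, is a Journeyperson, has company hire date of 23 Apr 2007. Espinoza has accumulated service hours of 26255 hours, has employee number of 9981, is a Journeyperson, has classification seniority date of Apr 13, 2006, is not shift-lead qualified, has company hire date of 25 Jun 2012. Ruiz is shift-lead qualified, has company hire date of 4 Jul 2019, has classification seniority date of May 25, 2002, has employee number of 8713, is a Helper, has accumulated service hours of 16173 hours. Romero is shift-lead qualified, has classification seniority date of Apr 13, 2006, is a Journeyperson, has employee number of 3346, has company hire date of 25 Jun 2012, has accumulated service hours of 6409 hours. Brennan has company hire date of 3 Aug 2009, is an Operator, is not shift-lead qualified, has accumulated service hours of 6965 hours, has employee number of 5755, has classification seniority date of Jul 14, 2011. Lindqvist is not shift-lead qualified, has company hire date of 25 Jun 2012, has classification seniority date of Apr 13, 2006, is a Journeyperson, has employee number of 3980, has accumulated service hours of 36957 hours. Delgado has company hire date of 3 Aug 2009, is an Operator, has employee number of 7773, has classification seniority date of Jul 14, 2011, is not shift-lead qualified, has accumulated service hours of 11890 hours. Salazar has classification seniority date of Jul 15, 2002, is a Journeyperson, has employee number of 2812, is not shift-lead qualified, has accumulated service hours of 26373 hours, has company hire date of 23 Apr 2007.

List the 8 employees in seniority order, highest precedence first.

By classification: Romero, Espinoza, Lindqvist, Salazar and Eriksen (Journeyperson); then Brennan and Delgado (Operator); then Ruiz (Helper).
Among Romero, Espinoza, Lindqvist, Salazar and Eriksen, by company hire date (later first): Romero, Espinoza and Lindqvist (25 Jun 2012) before Salazar and Eriksen (23 Apr 2007).
Romero, Espinoza and Lindqvist all have classification seniority date Apr 13, 2006, so the next rule applies.
Among Romero, Espinoza and Lindqvist, shift-lead qualified before not shift-lead qualified: Romero (shift-lead qualified) before Espinoza and Lindqvist (not shift-lead qualified).
Among Espinoza and Lindqvist, by accumulated service hours (lower first): Espinoza (26255 hours) before Lindqvist (36957 hours).
Salazar and Eriksen both have classification seniority date Jul 15, 2002, so the next rule applies.
Salazar and Eriksen are each not shift-lead qualified, so the next rule applies.
Among Salazar and Eriksen, by accumulated service hours (lower first): Salazar (26373 hours) before Eriksen (31645 hours).
Brennan and Delgado both have company hire date 3 Aug 2009, so the next rule applies.
Brennan and Delgado both have classification seniority date Jul 14, 2011, so the next rule applies.
Brennan and Delgado are each not shift-lead qualified, so the next rule applies.
Among Brennan and Delgado, by accumulated service hours (lower first): Brennan (6965 hours) before Delgado (11890 hours).
Full order: Romero, Espinoza, Lindqvist, Salazar, Eriksen, Brennan, Delgado, Ruiz.

Romero, Espinoza, Lindqvist, Salazar, Eriksen, Brennan, Delgado, Ruiz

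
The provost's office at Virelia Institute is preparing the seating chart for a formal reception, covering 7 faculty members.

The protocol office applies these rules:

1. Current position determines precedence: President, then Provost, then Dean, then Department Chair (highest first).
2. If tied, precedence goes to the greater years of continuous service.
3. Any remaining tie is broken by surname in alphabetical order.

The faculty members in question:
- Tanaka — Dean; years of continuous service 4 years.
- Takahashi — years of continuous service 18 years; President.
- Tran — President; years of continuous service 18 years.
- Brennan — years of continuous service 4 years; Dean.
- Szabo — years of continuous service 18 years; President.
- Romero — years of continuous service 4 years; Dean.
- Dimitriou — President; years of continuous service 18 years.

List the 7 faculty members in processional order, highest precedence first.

By current position: Dimitriou, Szabo, Takahashi and Tran (President); then Brennan, Romero and Tanaka (Dean).
Dimitriou, Szabo, Takahashi and Tran all have years of continuous service 18 years, so the next rule applies.
Among Dimitriou, Szabo, Takahashi and Tran, alphabetically by surname: Dimitriou before Szabo before Takahashi before Tran.
Brennan, Romero and Tanaka all have years of continuous service 4 years, so the next rule applies.
Among Brennan, Romero and Tanaka, alphabetically by surname: Brennan before Romero before Tanaka.
Full order: Dimitriou, Szabo, Takahashi, Tran, Brennan, Romero, Tanaka.

Dimitriou, Szabo, Takahashi, Tran, Brennan, Romero, Tanaka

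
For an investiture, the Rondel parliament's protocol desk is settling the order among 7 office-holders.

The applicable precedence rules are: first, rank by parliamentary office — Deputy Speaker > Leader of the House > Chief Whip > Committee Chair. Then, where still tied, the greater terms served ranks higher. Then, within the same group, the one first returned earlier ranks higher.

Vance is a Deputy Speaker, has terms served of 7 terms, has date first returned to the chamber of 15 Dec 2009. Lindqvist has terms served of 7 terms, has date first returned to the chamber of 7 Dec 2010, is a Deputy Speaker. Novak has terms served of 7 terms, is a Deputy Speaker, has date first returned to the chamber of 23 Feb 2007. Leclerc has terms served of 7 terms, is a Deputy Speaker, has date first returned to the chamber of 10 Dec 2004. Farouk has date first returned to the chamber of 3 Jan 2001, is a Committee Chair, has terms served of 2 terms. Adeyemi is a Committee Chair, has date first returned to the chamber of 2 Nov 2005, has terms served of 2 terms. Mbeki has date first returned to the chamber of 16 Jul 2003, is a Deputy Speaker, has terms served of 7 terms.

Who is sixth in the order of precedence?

By parliamentary office: Mbeki, Leclerc, Novak, Vance and Lindqvist (Deputy Speaker); then Farouk and Adeyemi (Committee Chair).
Mbeki, Leclerc, Novak, Vance and Lindqvist all have terms served 7 terms, so the next rule applies.
Among Mbeki, Leclerc, Novak, Vance and Lindqvist, by date first returned to the chamber (earlier first): Mbeki (16 Jul 2003) before Leclerc (10 Dec 2004) before Novak (23 Feb 2007) before Vance (15 Dec 2009) before Lindqvist (7 Dec 2010).
Farouk and Adeyemi both have terms served 2 terms, so the next rule applies.
Among Farouk and Adeyemi, by date first returned to the chamber (earlier first): Farouk (3 Jan 2001) before Adeyemi (2 Nov 2005).
Order: Mbeki, Leclerc, Novak, Vance, Lindqvist, Farouk, Adeyemi.

Farouk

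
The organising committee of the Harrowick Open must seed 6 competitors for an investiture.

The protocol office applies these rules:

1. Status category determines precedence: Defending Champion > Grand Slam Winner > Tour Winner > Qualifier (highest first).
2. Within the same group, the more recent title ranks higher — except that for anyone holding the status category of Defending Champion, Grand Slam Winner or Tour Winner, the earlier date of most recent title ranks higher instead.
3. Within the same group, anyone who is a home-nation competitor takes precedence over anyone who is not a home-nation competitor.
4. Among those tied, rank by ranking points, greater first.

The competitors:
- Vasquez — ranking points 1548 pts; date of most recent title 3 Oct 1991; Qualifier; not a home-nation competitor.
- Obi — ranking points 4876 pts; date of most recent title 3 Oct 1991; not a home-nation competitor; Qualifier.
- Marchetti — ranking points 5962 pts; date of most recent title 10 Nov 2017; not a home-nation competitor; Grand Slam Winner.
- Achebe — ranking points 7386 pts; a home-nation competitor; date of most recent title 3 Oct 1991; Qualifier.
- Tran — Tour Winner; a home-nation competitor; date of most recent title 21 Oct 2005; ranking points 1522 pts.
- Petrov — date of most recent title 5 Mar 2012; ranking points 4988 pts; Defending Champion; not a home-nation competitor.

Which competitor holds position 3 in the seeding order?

By status category: Petrov (Defending Champion); then Marchetti (Grand Slam Winner); then Tran (Tour Winner); then Achebe, Obi and Vasquez (Qualifier).
Achebe, Obi and Vasquez all have date of most recent title 3 Oct 1991, so the next rule applies.
Among Achebe, Obi and Vasquez, a home-nation competitor before not a home-nation competitor: Achebe (a home-nation competitor) before Obi and Vasquez (not a home-nation competitor).
Among Obi and Vasquez, by ranking points (higher first): Obi (4876 pts) before Vasquez (1548 pts).
Order: Petrov, Marchetti, Tran, Achebe, Obi, Vasquez.

Tran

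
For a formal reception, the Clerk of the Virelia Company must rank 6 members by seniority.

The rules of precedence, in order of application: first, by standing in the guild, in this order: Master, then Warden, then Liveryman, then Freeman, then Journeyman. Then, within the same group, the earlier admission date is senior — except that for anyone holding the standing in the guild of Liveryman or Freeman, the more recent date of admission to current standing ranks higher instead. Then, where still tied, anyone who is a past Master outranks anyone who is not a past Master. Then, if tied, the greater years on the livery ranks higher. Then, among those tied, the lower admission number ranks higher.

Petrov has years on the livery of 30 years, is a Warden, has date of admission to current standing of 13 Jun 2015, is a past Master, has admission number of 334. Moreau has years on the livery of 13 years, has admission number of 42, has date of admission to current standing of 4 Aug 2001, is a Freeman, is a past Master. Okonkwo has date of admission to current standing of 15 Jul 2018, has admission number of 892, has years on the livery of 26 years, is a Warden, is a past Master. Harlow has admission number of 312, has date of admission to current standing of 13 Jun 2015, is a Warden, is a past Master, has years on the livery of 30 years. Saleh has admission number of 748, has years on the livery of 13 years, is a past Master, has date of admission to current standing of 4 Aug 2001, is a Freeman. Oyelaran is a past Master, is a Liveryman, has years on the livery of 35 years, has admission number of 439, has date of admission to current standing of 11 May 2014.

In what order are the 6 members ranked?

Harlow, Petrov, Okonkwo, Oyelaran, Moreau, Saleh

By standing in the guild: Harlow, Petrov and Okonkwo (Warden); then Oyelaran (Liveryman); then Moreau and Saleh (Freeman).
Among Harlow, Petrov and Okonkwo, by date of admission to current standing (earlier first): Harlow and Petrov (13 Jun 2015) before Okonkwo (15 Jul 2018).
Harlow and Petrov are each a past Master, so the next rule applies.
Harlow and Petrov both have years on the livery 30 years, so the next rule applies.
Among Harlow and Petrov, by admission number (lower first): Harlow (312) before Petrov (334).
Moreau and Saleh both have date of admission to current standing 4 Aug 2001, so the next rule applies.
Moreau and Saleh are each a past Master, so the next rule applies.
Moreau and Saleh both have years on the livery 13 years, so the next rule applies.
Among Moreau and Saleh, by admission number (lower first): Moreau (42) before Saleh (748).
Full order: Harlow, Petrov, Okonkwo, Oyelaran, Moreau, Saleh.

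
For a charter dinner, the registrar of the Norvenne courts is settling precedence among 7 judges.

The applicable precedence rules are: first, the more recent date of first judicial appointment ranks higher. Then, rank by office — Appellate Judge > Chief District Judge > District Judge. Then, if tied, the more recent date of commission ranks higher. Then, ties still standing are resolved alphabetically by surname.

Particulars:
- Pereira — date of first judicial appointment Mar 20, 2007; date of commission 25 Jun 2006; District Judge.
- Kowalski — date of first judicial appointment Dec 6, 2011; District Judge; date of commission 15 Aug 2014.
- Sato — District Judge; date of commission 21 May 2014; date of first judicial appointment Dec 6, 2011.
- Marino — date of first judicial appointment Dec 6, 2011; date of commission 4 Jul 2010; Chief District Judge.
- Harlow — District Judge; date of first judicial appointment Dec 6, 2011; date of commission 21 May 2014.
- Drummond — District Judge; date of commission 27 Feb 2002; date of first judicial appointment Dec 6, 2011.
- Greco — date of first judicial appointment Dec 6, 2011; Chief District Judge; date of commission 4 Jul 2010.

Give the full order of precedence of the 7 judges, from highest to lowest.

By date of first judicial appointment (later first): Greco, Marino, Kowalski, Harlow, Sato and Drummond (each Dec 6, 2011); then Pereira (Mar 20, 2007).
Among Greco, Marino, Kowalski, Harlow, Sato and Drummond, by office: Greco and Marino (Chief District Judge) before Kowalski, Harlow, Sato and Drummond (District Judge).
Greco and Marino both have date of commission 4 Jul 2010, so the next rule applies.
Among Greco and Marino, alphabetically by surname: Greco before Marino.
Among Kowalski, Harlow, Sato and Drummond, by date of commission (later first): Kowalski (15 Aug 2014) before Harlow and Sato (21 May 2014) before Drummond (27 Feb 2002).
Among Harlow and Sato, alphabetically by surname: Harlow before Sato.
Full order: Greco, Marino, Kowalski, Harlow, Sato, Drummond, Pereira.

Greco, Marino, Kowalski, Harlow, Sato, Drummond, Pereira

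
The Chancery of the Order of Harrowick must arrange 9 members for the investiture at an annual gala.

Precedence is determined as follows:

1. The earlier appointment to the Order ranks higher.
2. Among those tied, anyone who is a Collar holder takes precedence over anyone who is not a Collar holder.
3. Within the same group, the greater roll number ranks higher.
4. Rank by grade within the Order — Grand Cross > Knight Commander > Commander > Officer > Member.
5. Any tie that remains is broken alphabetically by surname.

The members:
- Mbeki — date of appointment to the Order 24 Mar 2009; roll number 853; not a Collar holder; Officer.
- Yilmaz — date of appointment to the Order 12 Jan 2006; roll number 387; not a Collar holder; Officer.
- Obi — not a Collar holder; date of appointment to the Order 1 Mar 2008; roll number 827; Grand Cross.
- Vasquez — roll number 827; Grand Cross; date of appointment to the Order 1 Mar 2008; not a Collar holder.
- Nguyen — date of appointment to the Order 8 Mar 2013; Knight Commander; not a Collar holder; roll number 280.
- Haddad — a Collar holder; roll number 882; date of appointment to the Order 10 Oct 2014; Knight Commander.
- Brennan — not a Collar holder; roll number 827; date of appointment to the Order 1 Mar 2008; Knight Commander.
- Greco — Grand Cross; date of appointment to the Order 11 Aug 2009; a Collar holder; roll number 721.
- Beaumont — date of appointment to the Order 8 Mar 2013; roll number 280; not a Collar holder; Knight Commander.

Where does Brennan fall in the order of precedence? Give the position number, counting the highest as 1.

By date of appointment to the Order (earlier first): Yilmaz (12 Jan 2006); then Obi, Vasquez and Brennan (each 1 Mar 2008); then Mbeki (24 Mar 2009); then Greco (11 Aug 2009); then Beaumont and Nguyen (both 8 Mar 2013); then Haddad (10 Oct 2014).
Obi, Vasquez and Brennan are each not a Collar holder, so the next rule applies.
Obi, Vasquez and Brennan all have roll number 827, so the next rule applies.
Among Obi, Vasquez and Brennan, by grade within the Order: Obi and Vasquez (Grand Cross) before Brennan (Knight Commander).
Among Obi and Vasquez, alphabetically by surname: Obi before Vasquez.
Beaumont and Nguyen are each not a Collar holder, so the next rule applies.
Beaumont and Nguyen both have roll number 280, so the next rule applies.
Beaumont and Nguyen are each Knight Commander, so the next rule applies.
Among Beaumont and Nguyen, alphabetically by surname: Beaumont before Nguyen.
Order: Yilmaz, Obi, Vasquez, Brennan, Mbeki, Greco, Beaumont, Nguyen, Haddad. So position 4.

4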